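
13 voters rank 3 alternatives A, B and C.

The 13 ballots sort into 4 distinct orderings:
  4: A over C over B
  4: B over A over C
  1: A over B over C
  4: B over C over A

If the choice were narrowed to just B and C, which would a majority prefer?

Ballots ranking B above C: 4 + 1 + 4 = 9.
Ballots ranking C above B: 13 − 9 = 4.
B wins the head-to-head 9–4.

B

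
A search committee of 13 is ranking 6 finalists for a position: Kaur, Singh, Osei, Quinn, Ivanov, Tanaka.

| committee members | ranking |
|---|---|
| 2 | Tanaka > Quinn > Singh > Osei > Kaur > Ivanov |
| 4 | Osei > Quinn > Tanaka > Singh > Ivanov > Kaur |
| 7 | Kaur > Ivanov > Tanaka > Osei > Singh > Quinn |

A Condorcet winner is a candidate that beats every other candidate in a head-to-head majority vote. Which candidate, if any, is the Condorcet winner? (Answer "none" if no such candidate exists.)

Head-to-head results (13 committee members):
Kaur vs Singh: Kaur wins 7–6.
Kaur vs Osei: Kaur, 7–6.
Kaur–Quinn: Kaur 7–6.
Kaur vs Ivanov: Kaur wins 9–4.
Kaur vs Tanaka: Kaur wins 7–6.
Singh–Osei: Osei 11–2.
Singh–Quinn: Singh 7–6.
Singh vs Ivanov: Ivanov wins 7–6.
Singh vs Tanaka: Tanaka wins 13–0.
Osei vs Quinn: Osei, 11–2.
Osei vs Ivanov: Ivanov wins 7–6.
Osei–Tanaka: Tanaka 9–4.
Quinn–Ivanov: Ivanov 7–6.
Quinn vs Tanaka: Tanaka wins 9–4.
Ivanov vs Tanaka: Ivanov wins 7–6.
Kaur beats each of Singh, Osei, Quinn, Ivanov, Tanaka — Kaur is the Condorcet winner.

Kaur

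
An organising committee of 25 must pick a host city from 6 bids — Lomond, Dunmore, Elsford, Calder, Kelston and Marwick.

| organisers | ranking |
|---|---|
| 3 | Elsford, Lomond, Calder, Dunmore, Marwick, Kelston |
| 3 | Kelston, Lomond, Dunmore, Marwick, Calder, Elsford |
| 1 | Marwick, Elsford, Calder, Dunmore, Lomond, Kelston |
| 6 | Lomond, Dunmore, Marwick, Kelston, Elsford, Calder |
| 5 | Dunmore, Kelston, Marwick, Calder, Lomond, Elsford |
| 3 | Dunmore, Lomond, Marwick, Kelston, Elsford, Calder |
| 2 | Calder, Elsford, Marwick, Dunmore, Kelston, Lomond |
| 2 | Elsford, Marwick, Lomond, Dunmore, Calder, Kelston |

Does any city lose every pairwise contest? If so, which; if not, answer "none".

Calder

Head-to-head results (25 organisers):
Lomond vs Dunmore: Lomond is ranked higher on 3+3+6+2 = 14 ballots, Dunmore on 11. Lomond wins 14–11.
Lomond vs Elsford: 17 to 8, Lomond.
Lomond vs Calder: Lomond is ranked higher on 3+3+6+3+2 = 17 ballots, Calder on 8. Lomond wins 17–8.
Lomond–Kelston: Lomond 15–10.
Lomond vs Marwick: 15 to 10, Lomond.
Dunmore vs Elsford: 17 to 8, Dunmore.
Dunmore vs Calder: Dunmore wins 19–6.
Dunmore vs Kelston: 22 for Dunmore, 3 for Kelston — Dunmore by 22–3.
Dunmore vs Marwick: Dunmore, 20–5.
Elsford vs Calder: 15 to 10, Elsford.
Elsford vs Kelston: Elsford is ranked higher on 3+1+2+2 = 8 ballots, Kelston on 17. Kelston wins 17–8.
Elsford vs Marwick: Marwick wins 18–7.
Calder vs Kelston: 8 to 17, Kelston.
Calder vs Marwick: Calder is ranked higher on 3+2 = 5 ballots, Marwick on 20. Marwick wins 20–5.
Kelston vs Marwick: Kelston preferred on 3+5 = 8 ballots; Marwick wins 17–8.
Calder loses to every other city — it is the Condorcet loser.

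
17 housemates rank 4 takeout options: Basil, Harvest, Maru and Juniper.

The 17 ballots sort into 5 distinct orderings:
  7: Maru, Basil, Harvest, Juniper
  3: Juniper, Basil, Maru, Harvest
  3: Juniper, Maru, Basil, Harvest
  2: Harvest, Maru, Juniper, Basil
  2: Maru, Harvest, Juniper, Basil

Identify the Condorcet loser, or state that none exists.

none

Head-to-head results (17 friends):
Basil–Harvest: Basil 13–4.
Basil–Maru: Maru 14–3.
Basil vs Juniper: Juniper wins 10–7.
Harvest vs Maru: Harvest preferred on 2 ballots; Maru wins 15–2.
Harvest vs Juniper: 7+2+2 = 11 for Harvest, 6 for Juniper — Harvest by 11–6.
Maru–Juniper: Maru 11–6.
Each restaurant has at least one pairwise win (Basil beats Harvest; Harvest beats Juniper; Maru beats Basil; Juniper beats Basil) — no Condorcet loser.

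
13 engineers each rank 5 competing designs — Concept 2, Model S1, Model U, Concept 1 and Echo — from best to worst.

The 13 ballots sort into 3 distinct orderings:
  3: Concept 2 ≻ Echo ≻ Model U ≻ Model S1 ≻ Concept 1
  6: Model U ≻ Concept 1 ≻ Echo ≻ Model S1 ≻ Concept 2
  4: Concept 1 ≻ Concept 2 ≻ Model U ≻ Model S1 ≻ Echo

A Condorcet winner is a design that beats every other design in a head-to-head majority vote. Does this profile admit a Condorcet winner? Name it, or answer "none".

none

Pairwise majorities:
Concept 2 vs Model S1: Concept 2 preferred on 3+4 = 7 ballots; Concept 2 wins 7–6.
Concept 2 vs Model U: 3+4 = 7 for Concept 2, 6 for Model U — Concept 2 by 7–6.
Concept 2 vs Concept 1: Concept 2 preferred on 3 ballots; Concept 1 wins 10–3.
Concept 2 vs Echo: 3+4 = 7 for Concept 2, 6 for Echo — Concept 2 by 7–6.
Model S1 vs Model U: 0 to 13, Model U.
Model S1 vs Concept 1: Model S1 preferred on 3 ballots; Concept 1 wins 10–3.
Model S1 vs Echo: 4 for Model S1, 9 for Echo — Echo by 9–4.
Model U vs Concept 1: 9 to 4, Model U.
Model U vs Echo: Model U preferred on 6+4 = 10 ballots; Model U wins 10–3.
Concept 1 vs Echo: Concept 1 preferred on 6+4 = 10 ballots; Concept 1 wins 10–3.
Each design drops at least one matchup (Concept 2 loses to Concept 1; Model S1 loses to Concept 2; Model U loses to Concept 2; Concept 1 loses to Model U; Echo loses to Concept 2); the cycle Concept 2 beats Model U beats Concept 1 beats Concept 2 rules out a Condorcet winner.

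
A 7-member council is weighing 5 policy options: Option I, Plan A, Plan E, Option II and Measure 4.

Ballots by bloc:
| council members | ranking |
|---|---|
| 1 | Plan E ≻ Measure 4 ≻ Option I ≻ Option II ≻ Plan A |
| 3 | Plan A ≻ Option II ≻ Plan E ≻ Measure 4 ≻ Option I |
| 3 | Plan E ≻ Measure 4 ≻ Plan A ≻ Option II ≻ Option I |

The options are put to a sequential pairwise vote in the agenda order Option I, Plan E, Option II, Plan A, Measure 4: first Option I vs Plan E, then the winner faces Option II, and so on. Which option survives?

Plan E

Round 1: Option I vs Plan E — 0–7, Plan E advances.
Round 2: Plan E vs Option II — 4–3, Plan E advances.
Round 3: Plan E vs Plan A — 4–3, Plan E advances.
Round 4: Plan E vs Measure 4 — 7–0, Plan E advances.
Plan E survives the agenda.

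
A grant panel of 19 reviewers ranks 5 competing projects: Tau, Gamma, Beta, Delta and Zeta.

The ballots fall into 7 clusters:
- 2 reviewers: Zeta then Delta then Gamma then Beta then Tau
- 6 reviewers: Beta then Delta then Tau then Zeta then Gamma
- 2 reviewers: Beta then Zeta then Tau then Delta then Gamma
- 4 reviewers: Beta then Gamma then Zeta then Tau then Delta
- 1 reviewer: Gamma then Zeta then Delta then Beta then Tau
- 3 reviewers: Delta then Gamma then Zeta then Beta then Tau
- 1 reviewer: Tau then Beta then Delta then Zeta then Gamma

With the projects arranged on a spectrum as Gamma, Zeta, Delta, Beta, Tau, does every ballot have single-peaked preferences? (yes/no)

no

Axis positions: Gamma=1, Zeta=2, Delta=3, Beta=4, Tau=5.
Cluster 1 (peak Zeta at position 2): ranking walks positions 2-3-1-4-5, expanding outward from the peak — single-peaked.
Cluster 2 (peak Beta at position 4): ranking walks positions 4-3-5-2-1, expanding outward from the peak — single-peaked.
Cluster 3: ranking walks positions 4-2-5-3-1; Zeta is ranked above Delta even though Delta lies between Zeta and the peak Beta on the axis — preferences dip and rise again. Not single-peaked.
Cluster 4: ranking walks positions 4-1-2-5-3; Gamma is ranked above Delta even though Delta lies between Gamma and the peak Beta on the axis — preferences dip and rise again. Not single-peaked.
Cluster 5 (peak Gamma at position 1): ranking walks positions 1-2-3-4-5, expanding outward from the peak — single-peaked.
Cluster 6: ranking walks positions 3-1-2-4-5; Gamma is ranked above Zeta even though Zeta lies between Gamma and the peak Delta on the axis — preferences dip and rise again. Not single-peaked.
Cluster 7 (peak Tau at position 5): ranking walks positions 5-4-3-2-1, expanding outward from the peak — single-peaked.
Cluster 3 violates single-peakedness, so the profile is not single-peaked on this axis.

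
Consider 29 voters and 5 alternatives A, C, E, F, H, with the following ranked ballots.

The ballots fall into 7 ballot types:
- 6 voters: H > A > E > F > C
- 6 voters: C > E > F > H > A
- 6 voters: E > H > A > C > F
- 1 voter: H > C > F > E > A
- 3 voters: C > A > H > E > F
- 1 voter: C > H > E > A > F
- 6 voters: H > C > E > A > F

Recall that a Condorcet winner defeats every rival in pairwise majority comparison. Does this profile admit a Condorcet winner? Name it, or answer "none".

Pairwise majorities:
A vs C: 6+6 = 12 for A, 17 for C — C by 17–12.
A vs E: 9 to 20, E.
A vs F: 22 to 7, A.
A vs H: 3 for A, 26 for H — H by 26–3.
C vs E: 17 to 12, C.
C vs F: C preferred on 6+6+1+3+1+6 = 23 ballots; C wins 23–6.
C vs H: 10 to 19, H.
E vs F: E preferred on 6+6+6+3+1+6 = 28 ballots; E wins 28–1.
E vs H: E preferred on 6+6 = 12 ballots; H wins 17–12.
F vs H: 6 for F, 23 for H — H by 23–6.
H beats each of A, C, E, F — H is the Condorcet winner.

H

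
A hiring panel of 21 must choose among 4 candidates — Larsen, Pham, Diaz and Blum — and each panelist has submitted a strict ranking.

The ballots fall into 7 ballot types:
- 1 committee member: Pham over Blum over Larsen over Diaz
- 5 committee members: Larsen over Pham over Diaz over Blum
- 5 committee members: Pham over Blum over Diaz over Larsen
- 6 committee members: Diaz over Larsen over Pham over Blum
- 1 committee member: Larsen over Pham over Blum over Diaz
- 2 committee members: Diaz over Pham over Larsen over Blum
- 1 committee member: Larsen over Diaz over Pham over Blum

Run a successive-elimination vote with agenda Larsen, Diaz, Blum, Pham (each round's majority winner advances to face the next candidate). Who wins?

Pham

Round 1: Larsen vs Diaz — 8–13, Diaz advances.
Round 2: Diaz vs Blum — 14–7, Diaz advances.
Round 3: Diaz vs Pham — 9–12, Pham advances.
Pham survives the agenda.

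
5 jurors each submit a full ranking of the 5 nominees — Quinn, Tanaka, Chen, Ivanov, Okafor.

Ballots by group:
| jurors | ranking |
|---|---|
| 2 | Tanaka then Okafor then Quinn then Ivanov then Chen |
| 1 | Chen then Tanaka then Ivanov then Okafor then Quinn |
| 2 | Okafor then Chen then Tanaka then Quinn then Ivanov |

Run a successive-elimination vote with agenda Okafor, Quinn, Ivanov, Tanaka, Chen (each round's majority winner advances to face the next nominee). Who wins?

Round 1: Okafor vs Quinn — 5–0, Okafor advances.
Round 2: Okafor vs Ivanov — 4–1, Okafor advances.
Round 3: Okafor vs Tanaka — 2–3, Tanaka advances.
Round 4: Tanaka vs Chen — 2–3, Chen advances.
Chen survives the agenda.

Chen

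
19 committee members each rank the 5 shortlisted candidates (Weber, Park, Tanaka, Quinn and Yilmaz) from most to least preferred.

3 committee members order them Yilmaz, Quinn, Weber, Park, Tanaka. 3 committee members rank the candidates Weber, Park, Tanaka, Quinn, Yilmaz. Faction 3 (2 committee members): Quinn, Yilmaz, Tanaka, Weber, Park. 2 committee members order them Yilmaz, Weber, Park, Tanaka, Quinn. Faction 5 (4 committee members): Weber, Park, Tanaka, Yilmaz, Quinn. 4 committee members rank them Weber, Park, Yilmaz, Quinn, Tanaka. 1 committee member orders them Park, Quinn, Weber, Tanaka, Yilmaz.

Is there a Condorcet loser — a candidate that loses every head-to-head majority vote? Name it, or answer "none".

Pairwise majorities:
Weber–Park: Weber 18–1.
Weber vs Tanaka: 17 to 2, Weber.
Weber vs Quinn: 13 to 6, Weber.
Weber vs Yilmaz: Weber preferred on 3+4+4+1 = 12 ballots; Weber wins 12–7.
Park vs Tanaka: 3+3+2+4+4+1 = 17 for Park, 2 for Tanaka — Park by 17–2.
Park vs Quinn: 3+2+4+4+1 = 14 for Park, 5 for Quinn — Park by 14–5.
Park vs Yilmaz: Park preferred on 3+4+4+1 = 12 ballots; Park wins 12–7.
Tanaka vs Quinn: 9 to 10, Quinn.
Tanaka vs Yilmaz: 3+4+1 = 8 for Tanaka, 11 for Yilmaz — Yilmaz by 11–8.
Quinn vs Yilmaz: Quinn is ranked higher on 3+2+1 = 6 ballots, Yilmaz on 13. Yilmaz wins 13–6.
Tanaka loses to every other candidate — it is the Condorcet loser.

Tanaka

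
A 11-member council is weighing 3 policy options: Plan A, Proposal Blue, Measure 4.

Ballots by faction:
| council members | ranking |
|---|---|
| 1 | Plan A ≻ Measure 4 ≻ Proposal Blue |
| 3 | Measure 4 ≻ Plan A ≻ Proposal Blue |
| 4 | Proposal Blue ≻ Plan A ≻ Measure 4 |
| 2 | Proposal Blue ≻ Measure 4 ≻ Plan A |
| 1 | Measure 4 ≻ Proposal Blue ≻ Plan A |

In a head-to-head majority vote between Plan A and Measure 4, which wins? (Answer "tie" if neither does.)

Measure 4

Ballots ranking Plan A above Measure 4: 1 + 4 = 5.
Ballots ranking Measure 4 above Plan A: 11 − 5 = 6.
Measure 4 wins the head-to-head 6–5.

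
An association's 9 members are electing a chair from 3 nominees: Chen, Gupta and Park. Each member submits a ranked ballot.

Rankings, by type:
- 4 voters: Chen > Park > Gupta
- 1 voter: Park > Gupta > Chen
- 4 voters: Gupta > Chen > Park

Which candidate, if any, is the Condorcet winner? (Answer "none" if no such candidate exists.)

none

Head-to-head results (9 voters):
Chen vs Gupta: 4 for Chen, 5 for Gupta — Gupta by 5–4.
Chen vs Park: 8 to 1, Chen.
Gupta vs Park: Gupta is ranked higher on 4 ballots, Park on 5. Park wins 5–4.
Each candidate drops at least one matchup (Chen loses to Gupta; Gupta loses to Park; Park loses to Chen); the cycle Chen → Park → Gupta → Chen rules out a Condorcet winner.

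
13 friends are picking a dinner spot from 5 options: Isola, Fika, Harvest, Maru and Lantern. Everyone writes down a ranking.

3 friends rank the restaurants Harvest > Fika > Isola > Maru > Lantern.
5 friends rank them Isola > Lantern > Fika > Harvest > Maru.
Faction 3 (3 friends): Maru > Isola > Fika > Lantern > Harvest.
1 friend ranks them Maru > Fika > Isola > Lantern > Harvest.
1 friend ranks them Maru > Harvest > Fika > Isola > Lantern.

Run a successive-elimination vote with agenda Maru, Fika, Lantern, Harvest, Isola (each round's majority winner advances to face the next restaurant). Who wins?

Round 1: Maru vs Fika — 5–8, Fika advances.
Round 2: Fika vs Lantern — 8–5, Fika advances.
Round 3: Fika vs Harvest — 9–4, Fika advances.
Round 4: Fika vs Isola — 5–8, Isola advances.
The agenda winner is Isola.

Isola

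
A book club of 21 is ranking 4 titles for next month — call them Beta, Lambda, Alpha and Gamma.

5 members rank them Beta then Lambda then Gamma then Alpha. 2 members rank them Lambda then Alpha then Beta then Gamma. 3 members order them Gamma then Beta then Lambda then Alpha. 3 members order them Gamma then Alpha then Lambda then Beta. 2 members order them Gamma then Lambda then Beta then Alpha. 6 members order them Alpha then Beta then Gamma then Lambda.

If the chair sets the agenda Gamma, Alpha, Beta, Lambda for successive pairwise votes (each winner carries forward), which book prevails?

Round 1: Gamma vs Alpha — 13–8, Gamma advances.
Round 2: Gamma vs Beta — 8–13, Beta advances.
Round 3: Beta vs Lambda — 14–7, Beta advances.
The agenda winner is Beta.

Beta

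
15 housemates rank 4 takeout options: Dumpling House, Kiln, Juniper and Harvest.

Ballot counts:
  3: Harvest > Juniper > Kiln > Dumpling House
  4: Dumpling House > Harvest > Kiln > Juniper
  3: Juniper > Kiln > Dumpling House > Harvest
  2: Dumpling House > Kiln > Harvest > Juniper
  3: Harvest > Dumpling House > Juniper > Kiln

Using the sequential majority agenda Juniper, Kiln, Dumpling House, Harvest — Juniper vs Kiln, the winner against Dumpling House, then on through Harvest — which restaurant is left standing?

Dumpling House

Round 1: Juniper vs Kiln — 9–6, Juniper advances.
Round 2: Juniper vs Dumpling House — 6–9, Dumpling House advances.
Round 3: Dumpling House vs Harvest — 9–6, Dumpling House advances.
Dumpling House survives the agenda.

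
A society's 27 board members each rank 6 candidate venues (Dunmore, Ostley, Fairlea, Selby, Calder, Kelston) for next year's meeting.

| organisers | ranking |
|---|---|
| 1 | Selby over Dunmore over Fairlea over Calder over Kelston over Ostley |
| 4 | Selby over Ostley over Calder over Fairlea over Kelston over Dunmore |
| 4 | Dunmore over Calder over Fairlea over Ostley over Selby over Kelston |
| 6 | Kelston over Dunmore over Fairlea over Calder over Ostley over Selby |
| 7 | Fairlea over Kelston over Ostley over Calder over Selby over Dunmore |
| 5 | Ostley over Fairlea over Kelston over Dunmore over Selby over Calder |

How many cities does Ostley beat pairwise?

Ostley against each rival (27 organisers):
Ostley–Dunmore: Ostley 16–11.
Ostley vs Fairlea: Fairlea, 18–9.
Ostley vs Selby: 22 to 5, Ostley.
Ostley vs Calder: 4+7+5 = 16 for Ostley, 11 for Calder — Ostley by 16–11.
Ostley vs Kelston: 13 to 14, Kelston.
Ostley beats Dunmore, Selby, Calder; loses to Fairlea, Kelston — 3 pairwise wins.

3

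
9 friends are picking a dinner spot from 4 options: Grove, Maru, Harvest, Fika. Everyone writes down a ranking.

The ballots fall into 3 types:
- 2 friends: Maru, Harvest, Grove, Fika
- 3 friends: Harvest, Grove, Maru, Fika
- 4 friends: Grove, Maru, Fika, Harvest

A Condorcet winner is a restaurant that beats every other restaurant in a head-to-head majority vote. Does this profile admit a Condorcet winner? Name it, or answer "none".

Pairwise majorities:
Grove vs Maru: 7 to 2, Grove.
Grove vs Harvest: Harvest wins 5–4.
Grove–Fika: Grove 9–0.
Maru–Harvest: Maru 6–3.
Maru vs Fika: 2+3+4 = 9 for Maru, 0 for Fika — Maru by 9–0.
Harvest vs Fika: Harvest wins 5–4.
Every restaurant loses at least once (Grove loses to Harvest; Maru loses to Grove; Harvest loses to Maru; Fika loses to Grove). The majority relation contains the cycle Grove → Maru → Harvest → Grove, so there is no Condorcet winner.

none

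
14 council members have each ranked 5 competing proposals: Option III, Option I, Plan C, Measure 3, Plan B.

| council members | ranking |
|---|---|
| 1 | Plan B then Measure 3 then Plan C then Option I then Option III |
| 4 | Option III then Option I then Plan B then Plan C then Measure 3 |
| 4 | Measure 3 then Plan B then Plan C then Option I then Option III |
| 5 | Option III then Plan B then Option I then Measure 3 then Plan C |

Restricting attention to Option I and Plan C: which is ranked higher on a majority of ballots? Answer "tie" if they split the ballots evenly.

Option I

Ballots ranking Option I above Plan C: 4 + 5 = 9.
Ballots ranking Plan C above Option I: 14 − 9 = 5.
Option I wins the head-to-head 9–5.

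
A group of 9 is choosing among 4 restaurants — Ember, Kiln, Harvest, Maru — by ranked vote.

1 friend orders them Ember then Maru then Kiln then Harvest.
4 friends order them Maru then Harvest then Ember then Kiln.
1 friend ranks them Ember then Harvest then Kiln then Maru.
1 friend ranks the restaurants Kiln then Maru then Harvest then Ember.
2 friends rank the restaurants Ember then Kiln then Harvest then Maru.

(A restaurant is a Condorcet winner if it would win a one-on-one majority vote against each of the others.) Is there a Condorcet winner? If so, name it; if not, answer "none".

Pairwise majorities:
Ember vs Kiln: 8 to 1, Ember.
Ember vs Harvest: Ember preferred on 1+1+2 = 4 ballots; Harvest wins 5–4.
Ember vs Maru: Ember is ranked higher on 1+1+2 = 4 ballots, Maru on 5. Maru wins 5–4.
Kiln vs Harvest: Kiln is ranked higher on 1+1+2 = 4 ballots, Harvest on 5. Harvest wins 5–4.
Kiln vs Maru: Kiln is ranked higher on 1+1+2 = 4 ballots, Maru on 5. Maru wins 5–4.
Harvest vs Maru: 1+2 = 3 for Harvest, 6 for Maru — Maru by 6–3.
Maru beats each of Ember, Kiln, Harvest — Maru is the Condorcet winner.

Maru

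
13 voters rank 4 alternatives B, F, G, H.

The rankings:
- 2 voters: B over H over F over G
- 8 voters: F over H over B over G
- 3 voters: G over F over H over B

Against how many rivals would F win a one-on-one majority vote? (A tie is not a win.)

F against each rival (13 voters):
F vs B: F, 11–2.
F vs G: 2+8 = 10 for F, 3 for G — F by 10–3.
F vs H: F preferred on 8+3 = 11 ballots; F wins 11–2.
F beats B, G, H — 3 pairwise wins.

3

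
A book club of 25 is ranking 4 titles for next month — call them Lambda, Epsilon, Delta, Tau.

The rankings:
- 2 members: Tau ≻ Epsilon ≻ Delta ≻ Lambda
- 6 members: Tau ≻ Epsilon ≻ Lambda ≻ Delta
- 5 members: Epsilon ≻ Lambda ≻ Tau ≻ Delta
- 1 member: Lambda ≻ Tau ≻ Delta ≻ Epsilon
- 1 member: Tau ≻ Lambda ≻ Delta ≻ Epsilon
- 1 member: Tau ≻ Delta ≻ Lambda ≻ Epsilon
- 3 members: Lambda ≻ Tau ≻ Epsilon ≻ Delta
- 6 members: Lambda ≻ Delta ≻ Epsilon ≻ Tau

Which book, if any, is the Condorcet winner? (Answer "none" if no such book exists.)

Check each pair by majority over 25 ballots:
Lambda vs Epsilon: 1+1+1+3+6 = 12 for Lambda, 13 for Epsilon — Epsilon by 13–12.
Lambda vs Delta: Lambda is ranked higher on 6+5+1+1+3+6 = 22 ballots, Delta on 3. Lambda wins 22–3.
Lambda vs Tau: 5+1+3+6 = 15 for Lambda, 10 for Tau — Lambda by 15–10.
Epsilon vs Delta: Epsilon preferred on 2+6+5+3 = 16 ballots; Epsilon wins 16–9.
Epsilon vs Tau: Epsilon preferred on 5+6 = 11 ballots; Tau wins 14–11.
Delta vs Tau: 6 for Delta, 19 for Tau — Tau by 19–6.
No book is unbeaten: Lambda loses to Epsilon; Epsilon loses to Tau; Delta loses to Lambda; Tau loses to Lambda. In particular Lambda beats Tau beats Epsilon beats Lambda is a majority cycle — no Condorcet winner exists.

none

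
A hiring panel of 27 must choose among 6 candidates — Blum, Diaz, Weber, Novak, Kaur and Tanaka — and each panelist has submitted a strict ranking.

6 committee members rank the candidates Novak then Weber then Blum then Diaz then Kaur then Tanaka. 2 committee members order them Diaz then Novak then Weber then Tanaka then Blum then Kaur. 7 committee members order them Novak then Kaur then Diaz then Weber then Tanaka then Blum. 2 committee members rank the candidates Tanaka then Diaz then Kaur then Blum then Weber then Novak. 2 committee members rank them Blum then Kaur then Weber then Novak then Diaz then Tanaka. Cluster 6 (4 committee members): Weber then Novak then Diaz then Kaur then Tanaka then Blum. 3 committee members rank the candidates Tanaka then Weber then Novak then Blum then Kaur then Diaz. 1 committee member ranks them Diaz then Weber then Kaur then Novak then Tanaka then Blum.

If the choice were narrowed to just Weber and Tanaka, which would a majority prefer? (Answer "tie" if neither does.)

Ballots ranking Weber above Tanaka: 6 + 2 + 7 + 2 + 4 + 1 = 22.
Ballots ranking Tanaka above Weber: 27 − 22 = 5.
Weber wins the head-to-head 22–5.

Weber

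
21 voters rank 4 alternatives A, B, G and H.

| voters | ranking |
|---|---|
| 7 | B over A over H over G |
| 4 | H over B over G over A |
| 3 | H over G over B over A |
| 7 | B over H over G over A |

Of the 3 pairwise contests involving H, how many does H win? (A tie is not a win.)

2

H against each rival (21 voters):
H vs A: H, 14–7.
H vs B: H preferred on 4+3 = 7 ballots; B wins 14–7.
H vs G: H wins 21–0.
H beats A, G; loses to B — 2 pairwise wins.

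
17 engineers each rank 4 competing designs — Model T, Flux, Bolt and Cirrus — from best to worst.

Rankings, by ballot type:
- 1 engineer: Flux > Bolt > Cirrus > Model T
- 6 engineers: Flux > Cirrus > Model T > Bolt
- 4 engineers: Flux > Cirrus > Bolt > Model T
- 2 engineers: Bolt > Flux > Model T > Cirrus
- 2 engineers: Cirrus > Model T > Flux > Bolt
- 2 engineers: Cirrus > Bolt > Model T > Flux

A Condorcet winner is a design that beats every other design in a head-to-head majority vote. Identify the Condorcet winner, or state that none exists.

Flux

Pairwise majorities:
Model T vs Flux: Flux, 13–4.
Model T vs Bolt: Bolt, 9–8.
Model T–Cirrus: Cirrus 15–2.
Flux vs Bolt: 1+6+4+2 = 13 for Flux, 4 for Bolt — Flux by 13–4.
Flux vs Cirrus: 1+6+4+2 = 13 for Flux, 4 for Cirrus — Flux by 13–4.
Bolt vs Cirrus: Bolt is ranked higher on 1+2 = 3 ballots, Cirrus on 14. Cirrus wins 14–3.
Flux defeats every rival head-to-head and is the Condorcet winner.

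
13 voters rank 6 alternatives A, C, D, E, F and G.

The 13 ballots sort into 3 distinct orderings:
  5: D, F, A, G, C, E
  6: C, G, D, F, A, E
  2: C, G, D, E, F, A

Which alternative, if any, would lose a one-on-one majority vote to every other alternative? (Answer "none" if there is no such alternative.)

E

Pairwise majorities:
A–C: C 8–5.
A vs D: A preferred on 0 ballots; D wins 13–0.
A vs E: 5+6 = 11 for A, 2 for E — A by 11–2.
A–F: F 13–0.
A vs G: G, 8–5.
C vs D: 8 to 5, C.
C vs E: C is ranked higher on 5+6+2 = 13 ballots, E on 0. C wins 13–0.
C vs F: C, 8–5.
C vs G: 8 to 5, C.
D vs E: D, 13–0.
D vs F: 5+6+2 = 13 for D, 0 for F — D by 13–0.
D vs G: D is ranked higher on 5 ballots, G on 8. G wins 8–5.
E–F: F 11–2.
E vs G: E preferred on 0 ballots; G wins 13–0.
F vs G: 5 to 8, G.
E is beaten in every head-to-head and is the Condorcet loser.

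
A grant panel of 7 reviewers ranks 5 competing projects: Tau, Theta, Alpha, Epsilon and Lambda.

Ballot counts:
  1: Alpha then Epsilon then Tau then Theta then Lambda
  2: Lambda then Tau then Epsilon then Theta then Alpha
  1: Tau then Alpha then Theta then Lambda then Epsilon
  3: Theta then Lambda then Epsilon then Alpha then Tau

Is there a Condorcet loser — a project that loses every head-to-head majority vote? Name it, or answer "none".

none

Pairwise majorities:
Tau vs Theta: Tau is ranked higher on 1+2+1 = 4 ballots, Theta on 3. Tau wins 4–3.
Tau vs Alpha: 3 to 4, Alpha.
Tau–Epsilon: Epsilon 4–3.
Tau vs Lambda: Tau is ranked higher on 1+1 = 2 ballots, Lambda on 5. Lambda wins 5–2.
Theta vs Alpha: 5 to 2, Theta.
Theta vs Epsilon: Theta wins 4–3.
Theta vs Lambda: Theta preferred on 1+1+3 = 5 ballots; Theta wins 5–2.
Alpha–Epsilon: Epsilon 5–2.
Alpha vs Lambda: 2 to 5, Lambda.
Epsilon vs Lambda: Epsilon preferred on 1 ballot; Lambda wins 6–1.
Every project wins at least one matchup (Tau beats Theta; Theta beats Alpha; Alpha beats Tau; Epsilon beats Tau; Lambda beats Tau), so there is no Condorcet loser.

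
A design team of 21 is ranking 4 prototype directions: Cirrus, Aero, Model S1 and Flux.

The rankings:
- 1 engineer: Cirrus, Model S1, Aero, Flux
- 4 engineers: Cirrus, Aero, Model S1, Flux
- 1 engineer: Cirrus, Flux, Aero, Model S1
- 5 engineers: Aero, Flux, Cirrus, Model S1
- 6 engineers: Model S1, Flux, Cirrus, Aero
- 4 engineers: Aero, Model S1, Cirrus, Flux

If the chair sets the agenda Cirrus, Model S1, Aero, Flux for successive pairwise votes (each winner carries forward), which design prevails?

Flux

Round 1: Cirrus vs Model S1 — 11–10, Cirrus advances.
Round 2: Cirrus vs Aero — 12–9, Cirrus advances.
Round 3: Cirrus vs Flux — 10–11, Flux advances.
The agenda winner is Flux.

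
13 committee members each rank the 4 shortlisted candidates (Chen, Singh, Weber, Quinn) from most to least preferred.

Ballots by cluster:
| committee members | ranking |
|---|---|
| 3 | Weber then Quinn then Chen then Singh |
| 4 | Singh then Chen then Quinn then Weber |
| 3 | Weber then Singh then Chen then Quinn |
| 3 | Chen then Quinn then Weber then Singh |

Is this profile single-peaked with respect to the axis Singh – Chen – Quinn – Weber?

Axis positions: Singh=1, Chen=2, Quinn=3, Weber=4.
Cluster 1 (peak Weber at position 4): ranking walks positions 4-3-2-1, expanding outward from the peak — single-peaked.
Cluster 2 (peak Singh at position 1): ranking walks positions 1-2-3-4, expanding outward from the peak — single-peaked.
Cluster 3: ranking walks positions 4-1-2-3; Singh is ranked above Quinn even though Quinn lies between Singh and the peak Weber on the axis — preferences dip and rise again. Not single-peaked.
Cluster 4 (peak Chen at position 2): ranking walks positions 2-3-4-1, expanding outward from the peak — single-peaked.
Cluster 3 violates single-peakedness, so the profile is not single-peaked on this axis.

no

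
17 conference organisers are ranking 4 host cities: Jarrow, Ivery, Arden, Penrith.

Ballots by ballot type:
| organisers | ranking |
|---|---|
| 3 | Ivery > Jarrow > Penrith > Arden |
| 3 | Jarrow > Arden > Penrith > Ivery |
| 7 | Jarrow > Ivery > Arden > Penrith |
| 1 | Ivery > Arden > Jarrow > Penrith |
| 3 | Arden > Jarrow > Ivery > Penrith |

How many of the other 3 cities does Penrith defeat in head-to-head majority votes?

0

Penrith against each rival (17 organisers):
Penrith vs Jarrow: 0 to 17, Jarrow.
Penrith vs Ivery: Ivery, 14–3.
Penrith vs Arden: Penrith is ranked higher on 3 ballots, Arden on 14. Arden wins 14–3.
Penrith beats no one; loses to Jarrow, Ivery, Arden — 0 pairwise wins.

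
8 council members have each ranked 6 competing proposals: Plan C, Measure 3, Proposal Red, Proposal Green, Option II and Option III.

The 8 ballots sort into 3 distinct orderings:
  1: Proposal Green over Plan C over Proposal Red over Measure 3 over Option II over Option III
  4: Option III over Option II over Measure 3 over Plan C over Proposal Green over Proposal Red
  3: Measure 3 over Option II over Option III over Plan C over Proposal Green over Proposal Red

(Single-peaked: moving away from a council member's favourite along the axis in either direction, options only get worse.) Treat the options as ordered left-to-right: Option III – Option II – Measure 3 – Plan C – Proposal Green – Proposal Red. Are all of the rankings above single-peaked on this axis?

yes

Axis positions: Option III=1, Option II=2, Measure 3=3, Plan C=4, Proposal Green=5, Proposal Red=6.
Type 1 (peak Proposal Green at position 5): ranking walks positions 5-4-6-3-2-1, expanding outward from the peak — single-peaked.
Type 2 (peak Option III at position 1): ranking walks positions 1-2-3-4-5-6, expanding outward from the peak — single-peaked.
Type 3 (peak Measure 3 at position 3): ranking walks positions 3-2-1-4-5-6, expanding outward from the peak — single-peaked.
Every ranking is single-peaked on this axis.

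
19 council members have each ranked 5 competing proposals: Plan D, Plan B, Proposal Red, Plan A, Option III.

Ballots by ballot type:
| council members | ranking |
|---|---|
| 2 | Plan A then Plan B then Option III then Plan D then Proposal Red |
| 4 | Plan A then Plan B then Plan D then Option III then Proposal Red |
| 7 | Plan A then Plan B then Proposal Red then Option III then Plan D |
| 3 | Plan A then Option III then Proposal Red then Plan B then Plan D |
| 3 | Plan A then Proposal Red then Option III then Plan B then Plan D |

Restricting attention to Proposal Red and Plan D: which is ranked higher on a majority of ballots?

Proposal Red

Ballots ranking Proposal Red above Plan D: 7 + 3 + 3 = 13.
Ballots ranking Plan D above Proposal Red: 19 − 13 = 6.
Proposal Red wins the head-to-head 13–6.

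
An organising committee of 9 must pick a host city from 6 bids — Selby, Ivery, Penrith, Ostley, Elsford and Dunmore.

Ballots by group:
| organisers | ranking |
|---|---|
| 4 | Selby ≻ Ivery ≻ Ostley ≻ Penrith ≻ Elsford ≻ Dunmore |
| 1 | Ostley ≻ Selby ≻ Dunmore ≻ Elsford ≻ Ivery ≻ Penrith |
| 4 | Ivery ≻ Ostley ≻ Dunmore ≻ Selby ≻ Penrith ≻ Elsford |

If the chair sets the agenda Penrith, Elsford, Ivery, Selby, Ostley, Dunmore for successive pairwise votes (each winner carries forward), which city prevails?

Ostley

Round 1: Penrith vs Elsford — 8–1, Penrith advances.
Round 2: Penrith vs Ivery — 0–9, Ivery advances.
Round 3: Ivery vs Selby — 4–5, Selby advances.
Round 4: Selby vs Ostley — 4–5, Ostley advances.
Round 5: Ostley vs Dunmore — 9–0, Ostley advances.
Ostley survives the agenda.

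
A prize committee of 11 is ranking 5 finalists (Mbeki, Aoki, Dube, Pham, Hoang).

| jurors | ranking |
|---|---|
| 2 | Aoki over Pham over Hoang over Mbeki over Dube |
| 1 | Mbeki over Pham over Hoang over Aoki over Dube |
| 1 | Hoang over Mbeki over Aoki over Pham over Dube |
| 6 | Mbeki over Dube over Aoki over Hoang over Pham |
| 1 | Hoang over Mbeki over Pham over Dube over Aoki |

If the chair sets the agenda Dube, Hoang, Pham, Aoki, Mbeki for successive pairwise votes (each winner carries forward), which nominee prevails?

Round 1: Dube vs Hoang — 6–5, Dube advances.
Round 2: Dube vs Pham — 6–5, Dube advances.
Round 3: Dube vs Aoki — 7–4, Dube advances.
Round 4: Dube vs Mbeki — 0–11, Mbeki advances.
The agenda winner is Mbeki.

Mbeki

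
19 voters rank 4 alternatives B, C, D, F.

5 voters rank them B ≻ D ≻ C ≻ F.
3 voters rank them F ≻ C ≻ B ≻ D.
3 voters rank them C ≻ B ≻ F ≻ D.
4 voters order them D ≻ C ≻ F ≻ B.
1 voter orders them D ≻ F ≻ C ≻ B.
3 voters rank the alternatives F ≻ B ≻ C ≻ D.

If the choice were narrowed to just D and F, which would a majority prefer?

D

Ballots ranking D above F: 5 + 4 + 1 = 10.
Ballots ranking F above D: 19 − 10 = 9.
D wins the head-to-head 10–9.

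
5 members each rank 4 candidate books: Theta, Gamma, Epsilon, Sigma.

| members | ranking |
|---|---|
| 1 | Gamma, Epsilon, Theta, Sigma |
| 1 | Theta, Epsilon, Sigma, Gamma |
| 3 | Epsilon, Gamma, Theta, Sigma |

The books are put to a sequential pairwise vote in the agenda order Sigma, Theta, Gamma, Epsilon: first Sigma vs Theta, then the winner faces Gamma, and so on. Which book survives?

Epsilon

Round 1: Sigma vs Theta — 0–5, Theta advances.
Round 2: Theta vs Gamma — 1–4, Gamma advances.
Round 3: Gamma vs Epsilon — 1–4, Epsilon advances.
Epsilon survives the agenda.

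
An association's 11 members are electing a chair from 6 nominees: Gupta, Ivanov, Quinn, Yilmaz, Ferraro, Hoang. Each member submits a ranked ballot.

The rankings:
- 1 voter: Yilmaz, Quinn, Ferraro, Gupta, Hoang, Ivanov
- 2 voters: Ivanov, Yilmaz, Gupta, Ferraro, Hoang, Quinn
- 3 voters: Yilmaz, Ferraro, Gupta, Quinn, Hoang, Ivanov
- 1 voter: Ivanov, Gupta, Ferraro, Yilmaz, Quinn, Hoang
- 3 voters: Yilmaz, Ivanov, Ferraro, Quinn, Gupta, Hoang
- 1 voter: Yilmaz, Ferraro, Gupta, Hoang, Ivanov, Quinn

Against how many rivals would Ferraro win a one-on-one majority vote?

Ferraro against each rival (11 voters):
Ferraro vs Gupta: 8 to 3, Ferraro.
Ferraro vs Ivanov: Ivanov wins 6–5.
Ferraro vs Quinn: 10 to 1, Ferraro.
Ferraro vs Yilmaz: Yilmaz, 10–1.
Ferraro vs Hoang: 1+2+3+1+3+1 = 11 for Ferraro, 0 for Hoang — Ferraro by 11–0.
Ferraro beats Gupta, Quinn, Hoang; loses to Ivanov, Yilmaz — 3 pairwise wins.

3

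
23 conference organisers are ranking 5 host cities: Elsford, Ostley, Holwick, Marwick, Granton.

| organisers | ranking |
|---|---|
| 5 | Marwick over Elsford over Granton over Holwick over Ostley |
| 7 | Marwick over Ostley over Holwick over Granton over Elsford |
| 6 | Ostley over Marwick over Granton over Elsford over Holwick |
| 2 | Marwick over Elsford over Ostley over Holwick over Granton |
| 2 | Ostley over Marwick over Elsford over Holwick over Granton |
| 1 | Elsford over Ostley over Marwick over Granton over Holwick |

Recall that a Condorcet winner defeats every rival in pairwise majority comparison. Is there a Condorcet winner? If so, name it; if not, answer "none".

Head-to-head results (23 organisers):
Elsford–Ostley: Ostley 15–8.
Elsford vs Holwick: Elsford is ranked higher on 5+6+2+2+1 = 16 ballots, Holwick on 7. Elsford wins 16–7.
Elsford vs Marwick: Marwick, 22–1.
Elsford vs Granton: Elsford preferred on 5+2+2+1 = 10 ballots; Granton wins 13–10.
Ostley vs Holwick: Ostley is ranked higher on 7+6+2+2+1 = 18 ballots, Holwick on 5. Ostley wins 18–5.
Ostley vs Marwick: 9 to 14, Marwick.
Ostley vs Granton: Ostley wins 18–5.
Holwick–Marwick: Marwick 23–0.
Holwick vs Granton: Holwick preferred on 7+2+2 = 11 ballots; Granton wins 12–11.
Marwick vs Granton: Marwick, 23–0.
Only Marwick has no losses; Marwick is the Condorcet winner.

Marwick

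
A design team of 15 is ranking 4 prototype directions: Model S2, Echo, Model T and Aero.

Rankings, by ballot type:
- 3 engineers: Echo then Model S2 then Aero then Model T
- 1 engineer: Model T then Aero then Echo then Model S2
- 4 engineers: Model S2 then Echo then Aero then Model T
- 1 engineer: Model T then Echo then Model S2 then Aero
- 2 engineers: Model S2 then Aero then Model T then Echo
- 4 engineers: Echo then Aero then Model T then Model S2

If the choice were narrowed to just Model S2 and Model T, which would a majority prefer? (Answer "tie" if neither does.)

Model S2

Ballots ranking Model S2 above Model T: 3 + 4 + 2 = 9.
Ballots ranking Model T above Model S2: 15 − 9 = 6.
Model S2 wins the head-to-head 9–6.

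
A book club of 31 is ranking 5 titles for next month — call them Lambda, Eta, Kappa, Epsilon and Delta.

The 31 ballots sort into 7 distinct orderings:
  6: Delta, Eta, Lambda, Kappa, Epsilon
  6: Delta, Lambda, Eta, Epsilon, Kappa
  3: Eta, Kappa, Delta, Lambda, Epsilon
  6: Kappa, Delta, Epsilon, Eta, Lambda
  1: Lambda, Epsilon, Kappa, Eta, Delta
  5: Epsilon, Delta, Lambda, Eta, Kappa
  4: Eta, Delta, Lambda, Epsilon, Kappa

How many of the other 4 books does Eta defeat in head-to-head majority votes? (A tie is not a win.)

3

Eta against each rival (31 members):
Eta vs Lambda: Eta wins 19–12.
Eta vs Kappa: 24 to 7, Eta.
Eta vs Epsilon: Eta wins 19–12.
Eta vs Delta: 8 to 23, Delta.
Eta beats Lambda, Kappa, Epsilon; loses to Delta — 3 pairwise wins.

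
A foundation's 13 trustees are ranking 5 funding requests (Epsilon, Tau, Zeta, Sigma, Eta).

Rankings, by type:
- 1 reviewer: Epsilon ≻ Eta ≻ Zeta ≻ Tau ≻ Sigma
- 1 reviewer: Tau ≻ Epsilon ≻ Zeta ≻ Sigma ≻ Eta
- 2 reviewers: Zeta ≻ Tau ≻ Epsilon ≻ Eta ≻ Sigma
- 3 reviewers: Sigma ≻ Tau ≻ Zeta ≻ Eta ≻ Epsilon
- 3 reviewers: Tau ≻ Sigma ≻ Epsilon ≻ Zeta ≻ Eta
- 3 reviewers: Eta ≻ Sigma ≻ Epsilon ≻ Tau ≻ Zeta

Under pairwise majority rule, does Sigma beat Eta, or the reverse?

Sigma

Ballots ranking Sigma above Eta: 1 + 3 + 3 = 7.
Ballots ranking Eta above Sigma: 13 − 7 = 6.
Sigma wins the head-to-head 7–6.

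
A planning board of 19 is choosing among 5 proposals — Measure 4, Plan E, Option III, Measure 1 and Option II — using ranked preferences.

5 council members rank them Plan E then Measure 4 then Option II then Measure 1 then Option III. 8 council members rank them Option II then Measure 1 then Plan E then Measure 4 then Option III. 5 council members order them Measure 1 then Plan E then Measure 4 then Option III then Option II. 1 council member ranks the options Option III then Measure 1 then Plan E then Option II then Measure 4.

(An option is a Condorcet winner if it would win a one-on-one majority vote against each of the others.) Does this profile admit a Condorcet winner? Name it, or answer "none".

Head-to-head results (19 council members):
Measure 4–Plan E: Plan E 19–0.
Measure 4–Option III: Measure 4 18–1.
Measure 4 vs Measure 1: Measure 1 wins 14–5.
Measure 4 vs Option II: Measure 4 wins 10–9.
Plan E–Option III: Plan E 18–1.
Plan E vs Measure 1: Measure 1 wins 14–5.
Plan E vs Option II: Plan E wins 11–8.
Option III–Measure 1: Measure 1 18–1.
Option III–Option II: Option II 13–6.
Measure 1 vs Option II: Option II wins 13–6.
Every option loses at least once (Measure 4 loses to Plan E; Plan E loses to Measure 1; Option III loses to Measure 4; Measure 1 loses to Option II; Option II loses to Measure 4). The majority relation contains the cycle Measure 4 > Option II > Measure 1 > Measure 4, so there is no Condorcet winner.

none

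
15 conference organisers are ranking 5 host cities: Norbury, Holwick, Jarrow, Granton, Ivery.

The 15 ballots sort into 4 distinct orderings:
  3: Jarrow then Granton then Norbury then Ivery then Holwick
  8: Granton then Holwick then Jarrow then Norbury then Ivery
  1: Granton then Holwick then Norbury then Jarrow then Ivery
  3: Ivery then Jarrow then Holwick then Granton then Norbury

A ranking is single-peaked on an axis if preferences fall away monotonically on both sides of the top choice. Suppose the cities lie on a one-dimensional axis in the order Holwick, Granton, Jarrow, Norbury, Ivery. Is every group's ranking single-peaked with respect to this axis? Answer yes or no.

Axis positions: Holwick=1, Granton=2, Jarrow=3, Norbury=4, Ivery=5.
Group 1 (peak Jarrow at position 3): ranking walks positions 3-2-4-5-1, expanding outward from the peak — single-peaked.
Group 2 (peak Granton at position 2): ranking walks positions 2-1-3-4-5, expanding outward from the peak — single-peaked.
Group 3: ranking walks positions 2-1-4-3-5; Norbury is ranked above Jarrow even though Jarrow lies between Norbury and the peak Granton on the axis — preferences dip and rise again. Not single-peaked.
Group 4: ranking walks positions 5-3-1-2-4; Jarrow is ranked above Norbury even though Norbury lies between Jarrow and the peak Ivery on the axis — preferences dip and rise again. Not single-peaked.
Group 3 violates single-peakedness, so the profile is not single-peaked on this axis.

no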